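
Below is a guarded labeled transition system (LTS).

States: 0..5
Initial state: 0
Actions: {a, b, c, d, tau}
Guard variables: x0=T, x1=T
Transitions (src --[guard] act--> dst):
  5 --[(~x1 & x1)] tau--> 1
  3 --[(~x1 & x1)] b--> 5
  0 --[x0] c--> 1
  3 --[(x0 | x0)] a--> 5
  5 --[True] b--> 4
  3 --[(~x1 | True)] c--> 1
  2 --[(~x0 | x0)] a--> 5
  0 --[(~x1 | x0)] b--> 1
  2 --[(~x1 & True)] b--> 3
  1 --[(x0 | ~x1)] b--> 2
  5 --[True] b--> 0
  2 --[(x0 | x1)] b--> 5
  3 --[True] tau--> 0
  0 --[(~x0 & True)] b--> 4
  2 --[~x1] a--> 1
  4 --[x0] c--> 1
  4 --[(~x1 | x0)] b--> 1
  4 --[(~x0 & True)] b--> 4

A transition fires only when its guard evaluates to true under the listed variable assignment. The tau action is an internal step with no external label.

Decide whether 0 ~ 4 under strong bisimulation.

Answer: BISIMILAR

Working:
Bisimulation quotient by refinement:
  round 0: {{0,1,2,3,4,5}}
  round 1: {{0,4},{1,5},{2},{3}}
  round 2: {{0,4},{1},{2},{3},{5}}
5 equivalence class(es) (converged in 3)
0∈{0,4}, 4∈{0,4}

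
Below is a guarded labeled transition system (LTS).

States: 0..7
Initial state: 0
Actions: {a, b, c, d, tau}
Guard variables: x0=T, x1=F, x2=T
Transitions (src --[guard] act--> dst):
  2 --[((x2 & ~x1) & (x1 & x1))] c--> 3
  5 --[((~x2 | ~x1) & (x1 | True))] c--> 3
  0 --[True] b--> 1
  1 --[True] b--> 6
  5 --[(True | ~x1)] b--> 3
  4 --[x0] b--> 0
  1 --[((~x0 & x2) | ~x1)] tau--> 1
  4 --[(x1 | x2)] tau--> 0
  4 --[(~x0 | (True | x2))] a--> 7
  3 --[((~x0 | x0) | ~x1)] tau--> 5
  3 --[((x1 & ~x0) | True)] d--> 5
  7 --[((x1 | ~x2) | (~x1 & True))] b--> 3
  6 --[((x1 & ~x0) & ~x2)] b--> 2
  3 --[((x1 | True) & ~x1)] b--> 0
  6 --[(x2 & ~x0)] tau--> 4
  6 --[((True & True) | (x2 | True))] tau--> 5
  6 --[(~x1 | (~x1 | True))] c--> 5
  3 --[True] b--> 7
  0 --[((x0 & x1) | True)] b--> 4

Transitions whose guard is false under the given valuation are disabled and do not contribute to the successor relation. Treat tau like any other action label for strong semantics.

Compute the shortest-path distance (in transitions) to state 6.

Answer: 2

Trace:
Breadth-first toward 6:
  depth 0: {0}
  depth 1: {1,4}
  depth 2: {6,7}
6 enters at depth 2; path b·b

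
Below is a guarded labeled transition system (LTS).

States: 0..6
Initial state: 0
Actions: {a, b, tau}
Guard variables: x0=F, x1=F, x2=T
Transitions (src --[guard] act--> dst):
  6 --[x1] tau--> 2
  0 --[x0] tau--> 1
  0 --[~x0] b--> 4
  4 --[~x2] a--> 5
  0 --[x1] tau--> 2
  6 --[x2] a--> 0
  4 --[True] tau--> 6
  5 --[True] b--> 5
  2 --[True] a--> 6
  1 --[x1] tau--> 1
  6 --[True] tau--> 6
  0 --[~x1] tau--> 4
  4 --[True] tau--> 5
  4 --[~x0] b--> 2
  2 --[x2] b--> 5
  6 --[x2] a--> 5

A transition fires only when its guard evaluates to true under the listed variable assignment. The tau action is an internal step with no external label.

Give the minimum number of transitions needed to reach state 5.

Breadth-first toward 5:
  L0 = {0}
  L1 = {4}
  L2 = {2,5,6}
first hit 5 at d=2 via b·tau

Answer: 2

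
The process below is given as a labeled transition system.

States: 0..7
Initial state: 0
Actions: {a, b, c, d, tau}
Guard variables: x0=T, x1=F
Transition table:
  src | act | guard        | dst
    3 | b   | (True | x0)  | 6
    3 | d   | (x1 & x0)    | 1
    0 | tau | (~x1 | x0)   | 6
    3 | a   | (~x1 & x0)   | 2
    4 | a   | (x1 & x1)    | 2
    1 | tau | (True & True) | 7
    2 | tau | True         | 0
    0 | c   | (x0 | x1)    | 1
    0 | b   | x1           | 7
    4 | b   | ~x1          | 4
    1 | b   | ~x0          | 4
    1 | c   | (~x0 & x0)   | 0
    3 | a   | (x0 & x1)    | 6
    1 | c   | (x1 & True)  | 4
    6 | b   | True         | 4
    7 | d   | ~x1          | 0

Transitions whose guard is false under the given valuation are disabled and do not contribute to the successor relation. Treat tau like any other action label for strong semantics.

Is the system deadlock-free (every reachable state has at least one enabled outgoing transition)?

Answer: DEADLOCK-FREE

Working:
Reach set: {0,1,4,6,7}
  0: c→1  tau→6  [deg 2]
  1: tau→7  [deg 1]
  4: b→4  [deg 1]
  6: b→4  [deg 1]
  7: d→0  [deg 1]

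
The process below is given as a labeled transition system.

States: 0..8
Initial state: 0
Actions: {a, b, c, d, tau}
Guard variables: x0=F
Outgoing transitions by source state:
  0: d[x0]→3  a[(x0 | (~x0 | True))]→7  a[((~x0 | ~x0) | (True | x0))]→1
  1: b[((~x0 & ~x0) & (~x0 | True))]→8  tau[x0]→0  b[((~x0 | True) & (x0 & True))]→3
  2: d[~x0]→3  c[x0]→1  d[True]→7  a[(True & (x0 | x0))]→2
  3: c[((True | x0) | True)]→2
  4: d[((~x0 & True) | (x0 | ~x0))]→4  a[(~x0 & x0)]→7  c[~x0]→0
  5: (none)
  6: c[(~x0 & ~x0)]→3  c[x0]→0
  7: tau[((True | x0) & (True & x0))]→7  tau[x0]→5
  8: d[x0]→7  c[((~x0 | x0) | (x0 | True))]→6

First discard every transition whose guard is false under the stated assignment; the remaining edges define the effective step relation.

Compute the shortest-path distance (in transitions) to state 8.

Layered search for 8:
  Layer 0: {0}
  Layer 1: {1,7}
  Layer 2: {8}
first hit 8 at d=2 via a·b

Answer: 2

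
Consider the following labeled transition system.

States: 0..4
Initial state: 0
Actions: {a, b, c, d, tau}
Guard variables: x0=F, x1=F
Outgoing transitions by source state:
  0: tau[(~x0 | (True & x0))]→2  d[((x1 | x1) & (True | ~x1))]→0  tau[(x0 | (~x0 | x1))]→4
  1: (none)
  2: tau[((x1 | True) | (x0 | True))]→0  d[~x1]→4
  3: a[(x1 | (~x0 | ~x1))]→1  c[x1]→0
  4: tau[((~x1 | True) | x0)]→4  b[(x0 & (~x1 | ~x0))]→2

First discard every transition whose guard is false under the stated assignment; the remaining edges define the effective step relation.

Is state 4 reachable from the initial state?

Answer: REACHABLE

Analysis:
Guard filter leaves 6 enabled edge(s).
depth 0: {0}
depth 1: {2,4}  total {0,2,4}
R = {0,2,4}
Path to 4: tau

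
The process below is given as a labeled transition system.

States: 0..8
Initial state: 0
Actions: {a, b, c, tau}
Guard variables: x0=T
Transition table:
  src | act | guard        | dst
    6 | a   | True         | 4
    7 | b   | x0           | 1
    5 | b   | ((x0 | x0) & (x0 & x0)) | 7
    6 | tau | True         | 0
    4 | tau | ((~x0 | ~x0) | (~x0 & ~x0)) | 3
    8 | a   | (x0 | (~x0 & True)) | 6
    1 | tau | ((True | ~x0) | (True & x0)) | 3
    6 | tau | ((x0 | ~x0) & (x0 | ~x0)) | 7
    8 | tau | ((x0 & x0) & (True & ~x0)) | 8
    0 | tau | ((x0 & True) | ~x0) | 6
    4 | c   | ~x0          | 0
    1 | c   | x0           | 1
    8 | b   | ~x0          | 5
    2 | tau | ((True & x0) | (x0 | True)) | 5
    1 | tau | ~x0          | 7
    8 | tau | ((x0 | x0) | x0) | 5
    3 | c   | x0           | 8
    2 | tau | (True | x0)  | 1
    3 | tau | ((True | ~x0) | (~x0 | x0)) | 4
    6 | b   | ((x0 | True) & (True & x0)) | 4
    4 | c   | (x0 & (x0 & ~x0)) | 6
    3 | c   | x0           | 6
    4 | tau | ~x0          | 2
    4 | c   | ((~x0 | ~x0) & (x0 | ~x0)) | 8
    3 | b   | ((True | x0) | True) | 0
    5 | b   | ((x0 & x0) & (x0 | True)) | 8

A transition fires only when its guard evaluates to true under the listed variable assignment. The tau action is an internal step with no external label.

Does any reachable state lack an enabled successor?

Answer: DEADLOCK at state 4

Working:
R = {0,1,3,4,5,6,7,8}
  0: tau→6  [1 out]
  1: c→1  tau→3  [2 out]
  3: b→0  c→6  c→8  tau→4  [4 out]
  4: ∅  [deadlock]
  5: b→7  b→8  [2 out]
  6: a→4  b→4  tau→0  tau→7  [4 out]
  7: b→1  [1 out]
  8: a→6  tau→5  [2 out]
witness 4: tau·a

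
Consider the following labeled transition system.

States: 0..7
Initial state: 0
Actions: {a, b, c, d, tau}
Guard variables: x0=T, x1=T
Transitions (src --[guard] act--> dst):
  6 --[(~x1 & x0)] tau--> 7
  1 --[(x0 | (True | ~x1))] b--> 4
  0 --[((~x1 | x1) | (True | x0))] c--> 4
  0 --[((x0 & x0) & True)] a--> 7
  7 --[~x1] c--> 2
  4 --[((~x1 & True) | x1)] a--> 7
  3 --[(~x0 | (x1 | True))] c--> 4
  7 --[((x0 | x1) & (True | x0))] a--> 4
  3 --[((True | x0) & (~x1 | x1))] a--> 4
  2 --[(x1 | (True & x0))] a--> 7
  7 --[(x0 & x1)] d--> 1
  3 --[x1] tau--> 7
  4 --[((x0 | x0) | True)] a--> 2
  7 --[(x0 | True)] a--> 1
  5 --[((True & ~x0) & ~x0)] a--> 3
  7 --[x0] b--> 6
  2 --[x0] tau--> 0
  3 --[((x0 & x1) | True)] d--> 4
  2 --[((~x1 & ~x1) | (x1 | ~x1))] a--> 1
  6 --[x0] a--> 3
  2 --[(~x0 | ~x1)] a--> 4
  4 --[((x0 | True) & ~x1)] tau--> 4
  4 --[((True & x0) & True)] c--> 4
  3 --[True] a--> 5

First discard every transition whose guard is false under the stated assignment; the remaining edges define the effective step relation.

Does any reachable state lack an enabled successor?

Answer: DEADLOCK at state 5

Working:
Reachable = {0,1,2,3,4,5,6,7}
  0: a→7  c→4  [2 out]
  1: b→4  [1 out]
  2: a→1  a→7  tau→0  [3 out]
  3: a→4  a→5  c→4  d→4  tau→7  [5 out]
  4: a→2  a→7  c→4  [3 out]
  5: ∅  [no exit]
  6: a→3  [1 out]
  7: a→1  a→4  b→6  d→1  [4 out]
witness 5: a·b·a·a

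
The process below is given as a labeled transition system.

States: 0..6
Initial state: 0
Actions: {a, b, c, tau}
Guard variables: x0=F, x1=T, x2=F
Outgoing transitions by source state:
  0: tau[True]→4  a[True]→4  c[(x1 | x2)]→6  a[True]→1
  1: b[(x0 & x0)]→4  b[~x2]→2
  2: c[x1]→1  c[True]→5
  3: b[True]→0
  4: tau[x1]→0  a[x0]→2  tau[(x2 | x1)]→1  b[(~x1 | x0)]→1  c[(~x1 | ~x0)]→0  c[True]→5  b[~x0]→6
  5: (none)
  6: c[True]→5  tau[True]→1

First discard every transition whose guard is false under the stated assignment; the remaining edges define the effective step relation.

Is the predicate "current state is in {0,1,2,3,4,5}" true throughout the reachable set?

Answer: INVARIANT VIOLATED at state 6

Working:
Allowed set {0,1,2,3,4,5}
Reachable = {0,1,2,4,5,6}
  0: ok
  1: ok
  2: ok
  4: ok
  5: ok
  6: outside
witness against invariant: c → 6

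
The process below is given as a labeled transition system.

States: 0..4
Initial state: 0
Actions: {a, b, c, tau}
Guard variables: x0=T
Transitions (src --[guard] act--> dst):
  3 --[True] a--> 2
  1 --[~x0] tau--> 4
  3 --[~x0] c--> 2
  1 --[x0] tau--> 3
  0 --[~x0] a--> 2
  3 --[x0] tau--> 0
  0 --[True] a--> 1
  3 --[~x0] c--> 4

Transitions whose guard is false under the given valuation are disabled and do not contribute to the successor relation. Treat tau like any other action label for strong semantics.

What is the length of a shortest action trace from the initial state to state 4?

Breadth-first toward 4:
  Layer 0: {0}
  Layer 1: {1}
  Layer 2: {3}
  Layer 3: {2}
4 never appears.

Answer: UNREACHABLE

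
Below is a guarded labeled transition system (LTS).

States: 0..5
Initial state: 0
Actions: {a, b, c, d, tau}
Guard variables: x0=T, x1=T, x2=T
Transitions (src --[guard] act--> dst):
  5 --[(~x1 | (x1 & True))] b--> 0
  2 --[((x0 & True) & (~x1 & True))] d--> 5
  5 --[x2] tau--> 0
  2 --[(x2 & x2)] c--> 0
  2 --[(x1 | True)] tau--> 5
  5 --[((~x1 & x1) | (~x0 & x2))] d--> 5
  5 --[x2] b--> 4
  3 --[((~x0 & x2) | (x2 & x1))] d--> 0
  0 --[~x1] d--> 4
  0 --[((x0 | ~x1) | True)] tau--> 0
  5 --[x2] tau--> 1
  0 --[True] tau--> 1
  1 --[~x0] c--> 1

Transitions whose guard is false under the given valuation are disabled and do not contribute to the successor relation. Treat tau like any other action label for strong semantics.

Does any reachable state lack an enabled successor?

Reachable = {0,1}
  0: tau→0  tau→1  [2 exit(s)]
  1: ∅  [no exit]
trace reaching 1: tau

Answer: DEADLOCK at state 1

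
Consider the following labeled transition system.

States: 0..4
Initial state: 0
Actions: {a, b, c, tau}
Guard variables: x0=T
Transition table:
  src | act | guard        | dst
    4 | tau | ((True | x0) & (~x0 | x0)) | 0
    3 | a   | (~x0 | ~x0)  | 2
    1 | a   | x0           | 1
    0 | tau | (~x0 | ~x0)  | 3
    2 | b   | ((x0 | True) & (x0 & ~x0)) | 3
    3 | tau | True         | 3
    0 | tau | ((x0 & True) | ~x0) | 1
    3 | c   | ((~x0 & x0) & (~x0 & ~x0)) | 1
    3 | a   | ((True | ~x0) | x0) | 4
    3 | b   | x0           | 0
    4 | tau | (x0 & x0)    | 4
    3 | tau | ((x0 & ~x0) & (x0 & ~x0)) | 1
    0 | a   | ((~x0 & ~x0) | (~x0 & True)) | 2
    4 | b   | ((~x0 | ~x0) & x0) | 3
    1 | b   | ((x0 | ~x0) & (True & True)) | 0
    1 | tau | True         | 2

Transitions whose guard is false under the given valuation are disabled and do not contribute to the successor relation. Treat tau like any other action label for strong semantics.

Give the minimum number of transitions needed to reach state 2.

Answer: 2

Trace:
Breadth-first toward 2:
  L0 = {0}
  L1 = {1}
  L2 = {2}
2 enters at depth 2; path tau·tau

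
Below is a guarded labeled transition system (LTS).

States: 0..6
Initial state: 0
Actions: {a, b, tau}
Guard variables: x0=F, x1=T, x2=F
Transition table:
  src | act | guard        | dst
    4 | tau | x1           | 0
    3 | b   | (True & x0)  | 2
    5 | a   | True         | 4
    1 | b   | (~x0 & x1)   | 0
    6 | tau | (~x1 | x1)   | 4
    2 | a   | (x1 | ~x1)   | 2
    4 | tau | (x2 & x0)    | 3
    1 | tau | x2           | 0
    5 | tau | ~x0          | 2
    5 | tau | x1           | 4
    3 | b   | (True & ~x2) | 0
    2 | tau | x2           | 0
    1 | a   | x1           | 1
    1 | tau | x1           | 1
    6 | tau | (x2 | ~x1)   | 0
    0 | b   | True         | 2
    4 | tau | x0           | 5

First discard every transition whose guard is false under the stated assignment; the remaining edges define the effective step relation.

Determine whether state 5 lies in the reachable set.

11 transition(s) survive guard evaluation.
L0 = {0}
L1 = {2}  now seen {0,2}
Reachable = {0,2}

Answer: UNREACHABLE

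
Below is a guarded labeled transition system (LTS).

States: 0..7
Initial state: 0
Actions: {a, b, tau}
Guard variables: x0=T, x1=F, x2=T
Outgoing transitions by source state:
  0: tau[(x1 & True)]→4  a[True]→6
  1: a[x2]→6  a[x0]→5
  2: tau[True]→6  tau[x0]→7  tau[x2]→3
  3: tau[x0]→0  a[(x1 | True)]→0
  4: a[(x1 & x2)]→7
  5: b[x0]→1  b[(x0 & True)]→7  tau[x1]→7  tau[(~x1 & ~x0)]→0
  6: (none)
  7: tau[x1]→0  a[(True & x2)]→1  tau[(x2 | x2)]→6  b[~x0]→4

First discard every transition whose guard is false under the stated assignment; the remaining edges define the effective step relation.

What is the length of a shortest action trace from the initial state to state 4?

Answer: UNREACHABLE

Trace:
Layered search for 4:
  depth 0: {0}
  depth 1: {6}
4 never appears.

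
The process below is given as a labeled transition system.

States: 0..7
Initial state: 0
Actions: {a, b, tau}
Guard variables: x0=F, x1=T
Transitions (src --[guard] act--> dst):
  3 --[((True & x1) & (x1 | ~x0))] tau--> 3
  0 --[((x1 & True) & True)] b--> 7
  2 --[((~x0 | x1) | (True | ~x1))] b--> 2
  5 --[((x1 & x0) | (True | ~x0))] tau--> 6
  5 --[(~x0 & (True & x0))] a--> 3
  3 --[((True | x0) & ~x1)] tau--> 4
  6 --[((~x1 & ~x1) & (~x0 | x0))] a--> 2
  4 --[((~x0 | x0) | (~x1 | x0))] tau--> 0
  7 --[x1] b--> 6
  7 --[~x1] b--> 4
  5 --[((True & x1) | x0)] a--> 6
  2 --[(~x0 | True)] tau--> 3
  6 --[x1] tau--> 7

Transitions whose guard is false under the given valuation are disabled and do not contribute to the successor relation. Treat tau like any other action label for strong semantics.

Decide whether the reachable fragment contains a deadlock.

Answer: DEADLOCK-FREE

Analysis:
R = {0,6,7}
  0: b→7  [1 out]
  6: tau→7  [1 out]
  7: b→6  [1 out]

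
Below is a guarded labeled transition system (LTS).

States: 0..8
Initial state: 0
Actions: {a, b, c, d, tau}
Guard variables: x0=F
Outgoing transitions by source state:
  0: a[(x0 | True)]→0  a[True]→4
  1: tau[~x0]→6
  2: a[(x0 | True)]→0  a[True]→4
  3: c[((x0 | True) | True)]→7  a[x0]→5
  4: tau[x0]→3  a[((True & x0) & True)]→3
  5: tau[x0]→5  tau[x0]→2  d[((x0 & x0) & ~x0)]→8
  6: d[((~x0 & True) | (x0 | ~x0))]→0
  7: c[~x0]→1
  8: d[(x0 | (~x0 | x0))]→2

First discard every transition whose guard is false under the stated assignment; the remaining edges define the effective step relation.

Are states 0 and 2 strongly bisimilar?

Refine partition for ~:
  π0 = {{0,1,2,3,4,5,6,7,8}}
  π1 = {{0,2},{1},{3,7},{4,5},{6,8}}
  π2 = {{0,2},{1},{3},{4,5},{6,8},{7}}
6 equivalence class(es) (converged in 3)
0∈{0,2}, 2∈{0,2}

Answer: BISIMILAR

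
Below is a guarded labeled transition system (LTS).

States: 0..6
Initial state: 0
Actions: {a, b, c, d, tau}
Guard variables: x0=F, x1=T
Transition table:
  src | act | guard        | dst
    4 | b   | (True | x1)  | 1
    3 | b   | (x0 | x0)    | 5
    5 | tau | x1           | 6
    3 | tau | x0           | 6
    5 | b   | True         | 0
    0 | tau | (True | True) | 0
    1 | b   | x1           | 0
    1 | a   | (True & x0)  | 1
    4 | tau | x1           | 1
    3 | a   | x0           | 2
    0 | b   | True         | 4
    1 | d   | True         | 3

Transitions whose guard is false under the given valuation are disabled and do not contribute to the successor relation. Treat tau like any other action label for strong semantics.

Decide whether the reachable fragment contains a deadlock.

Reach set: {0,1,3,4}
  0: b→4  tau→0  [deg 2]
  1: b→0  d→3  [deg 2]
  3: ∅  [STUCK]
  4: b→1  tau→1  [deg 2]
witness 3: b·b·d

Answer: DEADLOCK at state 3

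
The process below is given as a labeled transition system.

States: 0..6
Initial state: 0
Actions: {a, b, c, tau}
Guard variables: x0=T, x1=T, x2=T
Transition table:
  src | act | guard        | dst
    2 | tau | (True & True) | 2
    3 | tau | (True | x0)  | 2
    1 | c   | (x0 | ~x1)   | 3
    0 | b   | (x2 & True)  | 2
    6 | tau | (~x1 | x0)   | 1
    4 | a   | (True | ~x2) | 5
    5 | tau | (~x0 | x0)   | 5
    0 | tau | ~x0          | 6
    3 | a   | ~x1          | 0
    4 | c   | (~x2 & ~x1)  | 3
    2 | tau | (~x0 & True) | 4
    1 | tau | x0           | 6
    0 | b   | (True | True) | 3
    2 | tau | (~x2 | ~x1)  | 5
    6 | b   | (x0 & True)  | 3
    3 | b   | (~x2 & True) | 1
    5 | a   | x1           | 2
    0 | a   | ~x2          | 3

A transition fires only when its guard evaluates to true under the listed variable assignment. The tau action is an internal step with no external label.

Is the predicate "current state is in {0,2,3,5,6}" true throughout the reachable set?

Answer: INVARIANT HOLDS

Trace:
Allowed set {0,2,3,5,6}
Reachable = {0,2,3}
  0: ✓
  2: ✓
  3: ✓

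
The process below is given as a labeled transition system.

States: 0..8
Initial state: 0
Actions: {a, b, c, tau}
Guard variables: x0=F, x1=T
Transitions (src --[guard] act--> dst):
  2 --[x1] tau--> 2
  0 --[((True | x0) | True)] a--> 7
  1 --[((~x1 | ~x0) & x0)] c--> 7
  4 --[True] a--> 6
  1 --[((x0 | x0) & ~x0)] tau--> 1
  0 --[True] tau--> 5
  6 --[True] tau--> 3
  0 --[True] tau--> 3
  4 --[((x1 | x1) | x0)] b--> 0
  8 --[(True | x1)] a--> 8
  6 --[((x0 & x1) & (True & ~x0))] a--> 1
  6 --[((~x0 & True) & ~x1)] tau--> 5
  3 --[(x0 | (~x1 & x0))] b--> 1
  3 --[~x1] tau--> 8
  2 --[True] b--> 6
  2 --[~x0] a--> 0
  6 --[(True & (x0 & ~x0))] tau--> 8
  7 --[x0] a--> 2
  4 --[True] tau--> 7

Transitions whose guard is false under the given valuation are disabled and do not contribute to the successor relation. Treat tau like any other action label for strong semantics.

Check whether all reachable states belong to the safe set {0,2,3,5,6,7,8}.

Allowed set {0,2,3,5,6,7,8}
Reachable = {0,3,5,7}
  0: ✓
  3: ✓
  5: ✓
  7: ✓

Answer: INVARIANT HOLDS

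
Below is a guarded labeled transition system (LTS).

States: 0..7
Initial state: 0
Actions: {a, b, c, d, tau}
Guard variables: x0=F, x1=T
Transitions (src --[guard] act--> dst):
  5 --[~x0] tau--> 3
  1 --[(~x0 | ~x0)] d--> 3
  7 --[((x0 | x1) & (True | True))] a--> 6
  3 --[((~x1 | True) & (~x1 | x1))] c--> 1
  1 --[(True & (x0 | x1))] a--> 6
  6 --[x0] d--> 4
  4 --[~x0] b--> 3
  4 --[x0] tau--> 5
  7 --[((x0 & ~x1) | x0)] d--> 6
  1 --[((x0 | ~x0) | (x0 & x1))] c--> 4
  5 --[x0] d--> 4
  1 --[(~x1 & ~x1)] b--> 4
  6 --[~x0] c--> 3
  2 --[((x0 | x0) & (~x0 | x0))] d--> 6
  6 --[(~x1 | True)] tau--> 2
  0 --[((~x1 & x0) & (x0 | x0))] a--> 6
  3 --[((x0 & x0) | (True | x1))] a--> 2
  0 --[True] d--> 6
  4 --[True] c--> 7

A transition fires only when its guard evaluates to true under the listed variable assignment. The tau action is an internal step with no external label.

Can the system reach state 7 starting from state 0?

12 transition(s) survive guard evaluation.
Layer 0: {0}
Layer 1: {6}  total {0,6}
Layer 2: {2,3}  total {0,2,3,6}
Layer 3: {1}  total {0,1,2,3,6}
Layer 4: {4}  total {0,1,2,3,4,6}
Layer 5: {7}  total {0,1,2,3,4,6,7}
Reach set: {0,1,2,3,4,6,7}
Path to 7: d·c·c·c·c

Answer: REACHABLE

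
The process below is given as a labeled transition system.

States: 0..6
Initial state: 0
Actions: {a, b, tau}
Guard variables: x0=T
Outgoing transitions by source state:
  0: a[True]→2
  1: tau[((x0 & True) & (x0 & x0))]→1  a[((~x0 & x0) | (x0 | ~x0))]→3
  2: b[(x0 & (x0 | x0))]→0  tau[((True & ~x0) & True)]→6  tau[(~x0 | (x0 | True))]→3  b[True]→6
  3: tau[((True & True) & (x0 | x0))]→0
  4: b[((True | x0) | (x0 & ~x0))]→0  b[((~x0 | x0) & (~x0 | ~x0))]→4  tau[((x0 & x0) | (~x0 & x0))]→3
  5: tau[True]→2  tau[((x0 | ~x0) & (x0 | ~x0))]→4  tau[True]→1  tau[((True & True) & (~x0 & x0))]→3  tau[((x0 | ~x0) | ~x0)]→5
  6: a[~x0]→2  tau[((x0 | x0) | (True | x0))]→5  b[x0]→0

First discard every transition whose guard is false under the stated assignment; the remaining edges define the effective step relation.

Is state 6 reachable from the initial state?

Answer: REACHABLE

Working:
After dropping false guards: 15 live edges.
L0 = {0}
L1 = {2}  now seen {0,2}
L2 = {3,6}  now seen {0,2,3,6}
L3 = {5}  now seen {0,2,3,5,6}
L4 = {1,4}  now seen {0,1,2,3,4,5,6}
Reach set: {0,1,2,3,4,5,6}
Path to 6: a·b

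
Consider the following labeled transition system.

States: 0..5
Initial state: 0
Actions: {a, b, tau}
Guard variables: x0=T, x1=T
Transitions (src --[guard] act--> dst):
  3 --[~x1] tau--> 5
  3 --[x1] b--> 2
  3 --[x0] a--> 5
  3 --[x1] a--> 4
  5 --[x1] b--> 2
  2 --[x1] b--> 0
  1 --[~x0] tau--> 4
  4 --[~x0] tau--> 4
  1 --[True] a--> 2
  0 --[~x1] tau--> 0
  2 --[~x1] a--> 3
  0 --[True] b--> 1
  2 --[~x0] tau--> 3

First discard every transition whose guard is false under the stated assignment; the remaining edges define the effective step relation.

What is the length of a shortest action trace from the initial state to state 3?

Answer: UNREACHABLE

Trace:
Breadth-first toward 3:
  depth 0: {0}
  depth 1: {1}
  depth 2: {2}
3 never appears.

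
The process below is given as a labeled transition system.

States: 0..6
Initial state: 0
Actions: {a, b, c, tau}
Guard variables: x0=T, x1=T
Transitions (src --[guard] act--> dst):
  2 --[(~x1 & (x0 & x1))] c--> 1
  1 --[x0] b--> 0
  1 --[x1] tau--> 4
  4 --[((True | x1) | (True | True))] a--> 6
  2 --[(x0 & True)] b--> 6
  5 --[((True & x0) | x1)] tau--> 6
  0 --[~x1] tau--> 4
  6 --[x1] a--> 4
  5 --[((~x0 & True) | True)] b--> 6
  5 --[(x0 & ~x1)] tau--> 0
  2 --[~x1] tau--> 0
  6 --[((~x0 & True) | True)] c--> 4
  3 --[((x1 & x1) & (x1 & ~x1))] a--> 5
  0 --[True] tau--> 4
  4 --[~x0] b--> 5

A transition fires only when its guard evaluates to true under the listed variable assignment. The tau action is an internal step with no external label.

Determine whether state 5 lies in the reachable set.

Answer: UNREACHABLE

Trace:
9 transition(s) survive guard evaluation.
depth 0: {0}
depth 1: {4}  now seen {0,4}
depth 2: {6}  now seen {0,4,6}
R = {0,4,6}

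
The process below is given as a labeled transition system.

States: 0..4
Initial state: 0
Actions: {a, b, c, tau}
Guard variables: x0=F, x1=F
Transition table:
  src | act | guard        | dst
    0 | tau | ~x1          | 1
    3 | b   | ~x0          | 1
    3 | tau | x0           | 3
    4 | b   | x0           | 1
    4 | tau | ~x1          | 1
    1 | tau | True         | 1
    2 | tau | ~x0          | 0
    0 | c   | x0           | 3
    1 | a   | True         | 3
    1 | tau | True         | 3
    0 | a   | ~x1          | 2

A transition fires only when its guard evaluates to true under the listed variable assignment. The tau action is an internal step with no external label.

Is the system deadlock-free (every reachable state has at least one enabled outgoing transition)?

R = {0,1,2,3}
  0: a→2  tau→1  [deg 2]
  1: a→3  tau→1  tau→3  [deg 3]
  2: tau→0  [deg 1]
  3: b→1  [deg 1]

Answer: DEADLOCK-FREE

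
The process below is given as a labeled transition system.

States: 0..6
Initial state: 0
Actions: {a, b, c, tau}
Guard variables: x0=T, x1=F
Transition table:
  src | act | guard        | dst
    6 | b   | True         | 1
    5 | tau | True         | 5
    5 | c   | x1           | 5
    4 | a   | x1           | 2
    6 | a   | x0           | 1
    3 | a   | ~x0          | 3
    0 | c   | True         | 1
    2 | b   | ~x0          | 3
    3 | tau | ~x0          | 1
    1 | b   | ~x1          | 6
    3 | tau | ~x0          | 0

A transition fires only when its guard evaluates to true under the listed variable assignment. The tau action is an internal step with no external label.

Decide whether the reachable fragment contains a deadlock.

Reach set: {0,1,6}
  0: c→1  [1 out]
  1: b→6  [1 out]
  6: a→1  b→1  [2 out]

Answer: DEADLOCK-FREE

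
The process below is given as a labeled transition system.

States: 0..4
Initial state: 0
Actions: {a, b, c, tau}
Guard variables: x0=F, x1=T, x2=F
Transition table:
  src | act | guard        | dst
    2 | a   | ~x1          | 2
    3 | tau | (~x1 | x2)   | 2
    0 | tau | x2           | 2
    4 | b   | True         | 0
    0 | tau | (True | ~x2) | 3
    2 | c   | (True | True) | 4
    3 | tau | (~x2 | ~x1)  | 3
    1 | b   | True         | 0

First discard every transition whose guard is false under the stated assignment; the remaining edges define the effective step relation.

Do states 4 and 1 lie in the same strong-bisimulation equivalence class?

Refine partition for ~:
  π0 = {{0,1,2,3,4}}
  π1 = {{0,3},{1,4},{2}}
3 equivalence class(es) (converged in 2)
[4]={1,4}  [1]={1,4}

Answer: BISIMILAR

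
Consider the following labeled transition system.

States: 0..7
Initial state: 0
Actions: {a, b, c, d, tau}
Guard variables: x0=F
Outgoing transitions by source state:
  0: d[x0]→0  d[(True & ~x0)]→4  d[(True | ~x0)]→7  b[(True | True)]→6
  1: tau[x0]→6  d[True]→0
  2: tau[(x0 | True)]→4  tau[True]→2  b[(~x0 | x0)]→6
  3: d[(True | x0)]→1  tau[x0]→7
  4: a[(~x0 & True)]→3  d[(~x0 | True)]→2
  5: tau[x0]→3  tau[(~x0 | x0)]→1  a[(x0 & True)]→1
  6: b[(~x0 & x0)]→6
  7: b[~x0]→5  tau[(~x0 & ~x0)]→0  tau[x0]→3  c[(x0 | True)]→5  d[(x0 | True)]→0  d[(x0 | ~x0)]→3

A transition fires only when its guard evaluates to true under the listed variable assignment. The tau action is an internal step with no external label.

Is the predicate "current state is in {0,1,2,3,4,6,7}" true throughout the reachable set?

Inv-set: {0,1,2,3,4,6,7}
Reach set: {0,1,2,3,4,5,6,7}
  0: ok
  1: ok
  2: ok
  3: ok
  4: ok
  5: ✗ unsafe
  6: ok
  7: ok
reach 5 via d·b — violates

Answer: INVARIANT VIOLATED at state 5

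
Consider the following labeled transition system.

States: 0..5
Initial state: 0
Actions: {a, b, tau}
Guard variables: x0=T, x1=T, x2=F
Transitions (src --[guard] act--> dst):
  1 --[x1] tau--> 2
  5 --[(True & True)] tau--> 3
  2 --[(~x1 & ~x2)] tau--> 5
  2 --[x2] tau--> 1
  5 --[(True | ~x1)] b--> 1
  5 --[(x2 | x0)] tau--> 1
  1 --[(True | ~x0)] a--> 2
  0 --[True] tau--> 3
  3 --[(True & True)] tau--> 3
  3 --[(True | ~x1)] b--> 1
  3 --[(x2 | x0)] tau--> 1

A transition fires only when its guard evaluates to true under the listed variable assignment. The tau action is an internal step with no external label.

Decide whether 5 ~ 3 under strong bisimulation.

Answer: BISIMILAR

Trace:
Compute ~ classes (split until stable):
  π0 = {{0,1,2,3,4,5}}
  π1 = {{0},{1},{2,4},{3,5}}
stable after 2 split(s): 4 block(s)
5∈{3,5}, 3∈{3,5}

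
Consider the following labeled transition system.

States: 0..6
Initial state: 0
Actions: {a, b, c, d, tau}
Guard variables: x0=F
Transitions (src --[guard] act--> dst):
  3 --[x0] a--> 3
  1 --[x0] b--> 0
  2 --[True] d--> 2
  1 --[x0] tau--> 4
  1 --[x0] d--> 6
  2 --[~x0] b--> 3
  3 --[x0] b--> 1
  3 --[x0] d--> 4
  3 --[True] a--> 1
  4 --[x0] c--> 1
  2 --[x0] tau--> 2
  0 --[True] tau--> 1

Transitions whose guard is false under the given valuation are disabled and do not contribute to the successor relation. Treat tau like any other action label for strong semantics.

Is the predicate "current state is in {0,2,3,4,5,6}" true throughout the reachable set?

Inv-set: {0,2,3,4,5,6}
Reachable = {0,1}
  0: safe
  1: ✗ unsafe
reach 1 via tau — violates

Answer: INVARIANT VIOLATED at state 1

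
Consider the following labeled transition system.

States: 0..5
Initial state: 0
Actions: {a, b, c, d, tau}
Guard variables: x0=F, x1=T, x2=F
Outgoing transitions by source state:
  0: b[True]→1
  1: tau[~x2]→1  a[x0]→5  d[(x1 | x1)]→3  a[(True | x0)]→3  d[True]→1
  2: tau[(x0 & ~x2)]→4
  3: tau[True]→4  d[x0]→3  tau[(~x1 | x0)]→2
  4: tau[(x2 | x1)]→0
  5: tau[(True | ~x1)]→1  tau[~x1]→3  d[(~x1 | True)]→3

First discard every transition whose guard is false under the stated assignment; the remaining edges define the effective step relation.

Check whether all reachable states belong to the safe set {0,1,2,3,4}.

Allowed set {0,1,2,3,4}
Reach set: {0,1,3,4}
  0: ✓
  1: ✓
  3: ✓
  4: ✓

Answer: INVARIANT HOLDS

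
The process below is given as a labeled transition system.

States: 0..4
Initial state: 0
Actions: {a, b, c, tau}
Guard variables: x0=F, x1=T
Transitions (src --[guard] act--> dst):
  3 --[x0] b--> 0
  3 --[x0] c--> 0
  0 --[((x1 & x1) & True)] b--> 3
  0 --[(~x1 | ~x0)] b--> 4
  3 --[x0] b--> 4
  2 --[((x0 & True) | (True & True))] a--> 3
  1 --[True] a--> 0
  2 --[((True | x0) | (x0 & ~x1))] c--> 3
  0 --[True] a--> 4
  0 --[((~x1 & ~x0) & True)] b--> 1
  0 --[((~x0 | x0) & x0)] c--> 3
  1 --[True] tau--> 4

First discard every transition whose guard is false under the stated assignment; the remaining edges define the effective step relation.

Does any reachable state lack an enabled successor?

Answer: DEADLOCK at state 3

Trace:
R = {0,3,4}
  0: a→4  b→3  b→4  [deg 3]
  3: ∅  [STUCK]
  4: ∅  [STUCK]
Path to 3: b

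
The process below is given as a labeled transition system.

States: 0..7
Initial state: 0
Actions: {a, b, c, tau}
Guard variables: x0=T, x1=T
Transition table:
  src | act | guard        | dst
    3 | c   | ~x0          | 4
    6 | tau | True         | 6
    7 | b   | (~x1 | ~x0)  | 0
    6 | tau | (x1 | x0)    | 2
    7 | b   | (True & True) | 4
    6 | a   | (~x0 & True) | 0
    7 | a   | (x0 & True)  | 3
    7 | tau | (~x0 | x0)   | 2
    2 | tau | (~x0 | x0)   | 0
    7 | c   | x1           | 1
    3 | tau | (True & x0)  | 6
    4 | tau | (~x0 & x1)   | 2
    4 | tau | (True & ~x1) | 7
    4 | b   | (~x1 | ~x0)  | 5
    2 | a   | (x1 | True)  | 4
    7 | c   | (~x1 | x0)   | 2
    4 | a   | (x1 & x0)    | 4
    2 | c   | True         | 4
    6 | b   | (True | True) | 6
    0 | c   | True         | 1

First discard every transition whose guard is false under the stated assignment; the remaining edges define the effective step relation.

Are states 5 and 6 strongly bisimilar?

Compute ~ classes (split until stable):
  π0 = {{0,1,2,3,4,5,6,7}}
  π1 = {{0},{1,5},{2},{3},{4},{6},{7}}
stable after 2 split(s): 7 block(s)
[5]={1,5}  [6]={6}

Answer: NOT BISIMILAR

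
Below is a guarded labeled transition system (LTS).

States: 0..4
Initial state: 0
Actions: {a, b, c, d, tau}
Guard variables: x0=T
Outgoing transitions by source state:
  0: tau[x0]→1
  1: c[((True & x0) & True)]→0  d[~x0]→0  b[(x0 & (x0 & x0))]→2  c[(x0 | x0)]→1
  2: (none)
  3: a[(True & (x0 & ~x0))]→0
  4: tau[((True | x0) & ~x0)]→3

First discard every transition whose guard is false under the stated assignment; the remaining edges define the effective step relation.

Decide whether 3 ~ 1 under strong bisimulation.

Answer: NOT BISIMILAR

Working:
Refine partition for ~:
  P[0] = {{0,1,2,3,4}}
  P[1] = {{0},{1},{2,3,4}}
stable after 2 split(s): 3 block(s)
class of 3: {2,3,4}; class of 1: {1}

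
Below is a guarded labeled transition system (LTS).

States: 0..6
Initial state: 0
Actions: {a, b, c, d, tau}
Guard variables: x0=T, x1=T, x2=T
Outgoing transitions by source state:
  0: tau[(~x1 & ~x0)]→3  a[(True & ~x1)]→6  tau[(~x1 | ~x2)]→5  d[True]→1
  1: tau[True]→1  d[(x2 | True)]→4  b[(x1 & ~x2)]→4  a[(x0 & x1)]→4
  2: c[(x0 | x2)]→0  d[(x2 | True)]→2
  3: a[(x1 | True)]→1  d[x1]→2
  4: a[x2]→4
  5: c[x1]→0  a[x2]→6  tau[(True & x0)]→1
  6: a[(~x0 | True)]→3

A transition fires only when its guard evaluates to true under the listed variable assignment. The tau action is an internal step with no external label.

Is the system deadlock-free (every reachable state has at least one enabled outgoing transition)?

Answer: DEADLOCK-FREE

Working:
R = {0,1,4}
  0: d→1  [1 out]
  1: a→4  d→4  tau→1  [3 out]
  4: a→4  [1 out]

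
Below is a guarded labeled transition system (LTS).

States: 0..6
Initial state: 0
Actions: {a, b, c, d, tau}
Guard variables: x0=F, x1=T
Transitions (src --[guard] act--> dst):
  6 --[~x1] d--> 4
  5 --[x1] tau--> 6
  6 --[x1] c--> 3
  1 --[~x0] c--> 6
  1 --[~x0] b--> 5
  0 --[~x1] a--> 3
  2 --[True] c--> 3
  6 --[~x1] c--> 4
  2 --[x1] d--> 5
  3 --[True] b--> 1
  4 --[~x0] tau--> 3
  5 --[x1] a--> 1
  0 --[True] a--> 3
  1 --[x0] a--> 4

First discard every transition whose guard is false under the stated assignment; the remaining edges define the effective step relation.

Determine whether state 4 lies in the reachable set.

Answer: UNREACHABLE

Analysis:
After dropping false guards: 10 live edges.
depth 0: {0}
depth 1: {3}  cumulative {0,3}
depth 2: {1}  cumulative {0,1,3}
depth 3: {5,6}  cumulative {0,1,3,5,6}
R = {0,1,3,5,6}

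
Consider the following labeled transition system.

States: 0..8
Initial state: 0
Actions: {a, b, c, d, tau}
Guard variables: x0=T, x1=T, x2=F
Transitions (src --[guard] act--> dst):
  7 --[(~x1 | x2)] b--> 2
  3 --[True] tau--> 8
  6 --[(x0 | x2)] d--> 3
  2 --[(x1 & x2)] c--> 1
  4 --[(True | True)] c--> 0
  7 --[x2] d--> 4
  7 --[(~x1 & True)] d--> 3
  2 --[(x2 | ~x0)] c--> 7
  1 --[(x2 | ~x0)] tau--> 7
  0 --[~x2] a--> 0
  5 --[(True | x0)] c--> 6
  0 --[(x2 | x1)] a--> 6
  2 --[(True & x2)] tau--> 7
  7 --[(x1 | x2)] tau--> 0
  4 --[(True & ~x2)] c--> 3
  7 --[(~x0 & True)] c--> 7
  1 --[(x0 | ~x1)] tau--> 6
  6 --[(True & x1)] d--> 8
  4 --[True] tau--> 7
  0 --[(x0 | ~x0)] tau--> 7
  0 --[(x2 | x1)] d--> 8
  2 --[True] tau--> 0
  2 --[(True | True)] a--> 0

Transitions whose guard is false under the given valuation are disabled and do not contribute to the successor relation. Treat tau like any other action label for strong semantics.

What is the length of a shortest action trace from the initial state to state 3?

Layered search for 3:
  depth 0: {0}
  depth 1: {6,7,8}
  depth 2: {3}
depth(3)=2, e.g. a·d

Answer: 2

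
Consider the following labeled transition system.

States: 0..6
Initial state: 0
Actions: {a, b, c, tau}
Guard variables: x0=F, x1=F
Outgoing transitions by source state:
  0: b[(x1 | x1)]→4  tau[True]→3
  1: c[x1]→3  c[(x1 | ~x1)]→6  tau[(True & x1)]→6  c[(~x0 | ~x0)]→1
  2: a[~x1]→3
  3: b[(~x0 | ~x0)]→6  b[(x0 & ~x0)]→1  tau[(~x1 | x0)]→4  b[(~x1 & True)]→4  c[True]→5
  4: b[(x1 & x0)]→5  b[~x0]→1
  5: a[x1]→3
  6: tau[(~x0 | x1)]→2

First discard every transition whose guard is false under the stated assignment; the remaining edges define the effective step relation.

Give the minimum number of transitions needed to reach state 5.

BFS to 5:
  L0 = {0}
  L1 = {3}
  L2 = {4,5,6}
5 enters at depth 2; path tau·c

Answer: 2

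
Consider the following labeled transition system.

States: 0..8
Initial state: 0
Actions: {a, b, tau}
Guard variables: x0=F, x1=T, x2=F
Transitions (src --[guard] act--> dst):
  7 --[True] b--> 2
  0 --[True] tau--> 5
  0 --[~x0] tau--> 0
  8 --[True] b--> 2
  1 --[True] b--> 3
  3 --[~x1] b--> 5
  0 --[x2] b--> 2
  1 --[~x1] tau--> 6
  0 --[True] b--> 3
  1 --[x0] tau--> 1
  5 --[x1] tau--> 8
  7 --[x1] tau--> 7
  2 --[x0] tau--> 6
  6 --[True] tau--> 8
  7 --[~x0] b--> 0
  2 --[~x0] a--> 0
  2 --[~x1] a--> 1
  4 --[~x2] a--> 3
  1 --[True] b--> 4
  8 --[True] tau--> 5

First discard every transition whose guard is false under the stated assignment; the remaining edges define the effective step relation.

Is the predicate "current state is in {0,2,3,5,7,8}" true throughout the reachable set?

Answer: INVARIANT HOLDS

Analysis:
Safe = {0,2,3,5,7,8}
R = {0,2,3,5,8}
  0: ok
  2: ok
  3: ok
  5: ok
  8: ok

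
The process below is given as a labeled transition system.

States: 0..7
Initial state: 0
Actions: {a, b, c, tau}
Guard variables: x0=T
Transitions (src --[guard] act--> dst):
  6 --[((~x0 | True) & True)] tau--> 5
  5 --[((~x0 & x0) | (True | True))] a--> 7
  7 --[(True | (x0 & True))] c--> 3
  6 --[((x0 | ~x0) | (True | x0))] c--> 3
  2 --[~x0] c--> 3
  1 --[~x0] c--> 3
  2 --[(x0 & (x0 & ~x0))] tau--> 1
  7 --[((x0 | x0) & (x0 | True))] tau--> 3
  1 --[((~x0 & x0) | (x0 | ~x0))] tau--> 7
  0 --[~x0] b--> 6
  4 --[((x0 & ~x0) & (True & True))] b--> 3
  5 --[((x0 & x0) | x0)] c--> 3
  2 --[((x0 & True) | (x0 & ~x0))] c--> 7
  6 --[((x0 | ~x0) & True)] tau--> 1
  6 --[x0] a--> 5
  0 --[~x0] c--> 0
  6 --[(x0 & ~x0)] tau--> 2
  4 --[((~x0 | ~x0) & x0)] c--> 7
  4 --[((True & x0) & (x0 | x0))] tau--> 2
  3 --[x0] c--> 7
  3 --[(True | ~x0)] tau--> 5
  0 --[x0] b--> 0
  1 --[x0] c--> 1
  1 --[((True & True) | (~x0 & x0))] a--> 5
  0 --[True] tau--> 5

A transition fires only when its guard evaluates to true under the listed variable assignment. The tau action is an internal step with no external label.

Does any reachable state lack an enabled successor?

R = {0,3,5,7}
  0: b→0  tau→5  [2 out]
  3: c→7  tau→5  [2 out]
  5: a→7  c→3  [2 out]
  7: c→3  tau→3  [2 out]

Answer: DEADLOCK-FREE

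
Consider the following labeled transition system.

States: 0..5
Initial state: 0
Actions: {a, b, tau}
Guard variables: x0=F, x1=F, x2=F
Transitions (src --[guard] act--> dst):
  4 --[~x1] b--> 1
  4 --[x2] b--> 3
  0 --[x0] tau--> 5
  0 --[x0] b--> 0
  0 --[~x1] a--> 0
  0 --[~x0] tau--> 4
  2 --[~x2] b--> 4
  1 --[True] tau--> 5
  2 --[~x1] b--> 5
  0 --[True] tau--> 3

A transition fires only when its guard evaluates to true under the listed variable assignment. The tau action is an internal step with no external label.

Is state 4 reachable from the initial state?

Answer: REACHABLE

Working:
Guard filter leaves 7 enabled edge(s).
Layer 0: {0}
Layer 1: {3,4}  total {0,3,4}
Layer 2: {1}  total {0,1,3,4}
Layer 3: {5}  total {0,1,3,4,5}
Reachable = {0,1,3,4,5}
witness 4: tau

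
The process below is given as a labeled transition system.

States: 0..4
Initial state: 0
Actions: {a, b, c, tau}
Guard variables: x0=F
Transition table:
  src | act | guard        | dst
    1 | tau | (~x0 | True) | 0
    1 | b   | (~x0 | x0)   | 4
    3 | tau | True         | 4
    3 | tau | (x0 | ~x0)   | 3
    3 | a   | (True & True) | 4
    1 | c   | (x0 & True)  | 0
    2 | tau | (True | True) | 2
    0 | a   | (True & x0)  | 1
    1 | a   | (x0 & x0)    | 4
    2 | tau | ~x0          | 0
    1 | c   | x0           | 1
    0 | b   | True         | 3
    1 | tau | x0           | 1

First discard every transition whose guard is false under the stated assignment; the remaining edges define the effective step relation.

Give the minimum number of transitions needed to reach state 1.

Answer: UNREACHABLE

Trace:
Layered search for 1:
  L0 = {0}
  L1 = {3}
  L2 = {4}
1 never appears.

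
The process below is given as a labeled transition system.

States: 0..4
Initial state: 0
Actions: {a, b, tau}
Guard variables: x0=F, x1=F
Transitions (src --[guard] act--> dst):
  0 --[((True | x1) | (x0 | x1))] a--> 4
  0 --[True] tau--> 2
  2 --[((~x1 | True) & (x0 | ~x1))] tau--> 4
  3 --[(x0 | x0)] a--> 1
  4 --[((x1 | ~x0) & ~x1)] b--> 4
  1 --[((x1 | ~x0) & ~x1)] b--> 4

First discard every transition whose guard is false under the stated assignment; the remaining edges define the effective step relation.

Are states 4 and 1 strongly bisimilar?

Answer: BISIMILAR

Working:
Bisimulation quotient by refinement:
  π0 = {{0,1,2,3,4}}
  π1 = {{0},{1,4},{2},{3}}
stable after 2 split(s): 4 block(s)
class of 4: {1,4}; class of 1: {1,4}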